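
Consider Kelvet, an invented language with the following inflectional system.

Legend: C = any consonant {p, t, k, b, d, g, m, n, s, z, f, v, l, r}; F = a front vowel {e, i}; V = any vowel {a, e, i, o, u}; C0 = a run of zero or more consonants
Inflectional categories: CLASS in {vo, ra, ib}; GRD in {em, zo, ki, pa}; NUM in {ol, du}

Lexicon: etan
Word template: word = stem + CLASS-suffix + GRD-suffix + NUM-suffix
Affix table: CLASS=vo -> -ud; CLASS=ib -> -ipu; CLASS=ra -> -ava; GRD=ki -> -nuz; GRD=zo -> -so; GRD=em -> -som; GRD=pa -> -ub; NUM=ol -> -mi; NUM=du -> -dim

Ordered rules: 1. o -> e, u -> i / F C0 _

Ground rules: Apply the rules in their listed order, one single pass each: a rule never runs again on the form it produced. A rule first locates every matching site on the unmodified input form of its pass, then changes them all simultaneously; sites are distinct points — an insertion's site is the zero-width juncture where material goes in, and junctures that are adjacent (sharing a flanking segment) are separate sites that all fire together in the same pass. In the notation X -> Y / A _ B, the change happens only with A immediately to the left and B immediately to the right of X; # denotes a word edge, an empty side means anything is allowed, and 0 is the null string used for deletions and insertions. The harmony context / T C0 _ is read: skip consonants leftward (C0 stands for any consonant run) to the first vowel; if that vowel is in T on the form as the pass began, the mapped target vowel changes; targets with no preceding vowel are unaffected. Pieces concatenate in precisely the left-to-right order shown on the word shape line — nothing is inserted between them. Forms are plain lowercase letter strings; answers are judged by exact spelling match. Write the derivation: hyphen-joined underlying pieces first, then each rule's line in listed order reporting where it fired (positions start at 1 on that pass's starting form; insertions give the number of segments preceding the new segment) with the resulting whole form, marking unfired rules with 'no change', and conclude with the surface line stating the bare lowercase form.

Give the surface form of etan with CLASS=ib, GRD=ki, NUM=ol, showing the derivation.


underlying: etan-ipu-nuz-mi
1. o -> e, u -> i / F C0 _: fires at position(s) 7: etanipinuzmi
surface: etanipinuzmi


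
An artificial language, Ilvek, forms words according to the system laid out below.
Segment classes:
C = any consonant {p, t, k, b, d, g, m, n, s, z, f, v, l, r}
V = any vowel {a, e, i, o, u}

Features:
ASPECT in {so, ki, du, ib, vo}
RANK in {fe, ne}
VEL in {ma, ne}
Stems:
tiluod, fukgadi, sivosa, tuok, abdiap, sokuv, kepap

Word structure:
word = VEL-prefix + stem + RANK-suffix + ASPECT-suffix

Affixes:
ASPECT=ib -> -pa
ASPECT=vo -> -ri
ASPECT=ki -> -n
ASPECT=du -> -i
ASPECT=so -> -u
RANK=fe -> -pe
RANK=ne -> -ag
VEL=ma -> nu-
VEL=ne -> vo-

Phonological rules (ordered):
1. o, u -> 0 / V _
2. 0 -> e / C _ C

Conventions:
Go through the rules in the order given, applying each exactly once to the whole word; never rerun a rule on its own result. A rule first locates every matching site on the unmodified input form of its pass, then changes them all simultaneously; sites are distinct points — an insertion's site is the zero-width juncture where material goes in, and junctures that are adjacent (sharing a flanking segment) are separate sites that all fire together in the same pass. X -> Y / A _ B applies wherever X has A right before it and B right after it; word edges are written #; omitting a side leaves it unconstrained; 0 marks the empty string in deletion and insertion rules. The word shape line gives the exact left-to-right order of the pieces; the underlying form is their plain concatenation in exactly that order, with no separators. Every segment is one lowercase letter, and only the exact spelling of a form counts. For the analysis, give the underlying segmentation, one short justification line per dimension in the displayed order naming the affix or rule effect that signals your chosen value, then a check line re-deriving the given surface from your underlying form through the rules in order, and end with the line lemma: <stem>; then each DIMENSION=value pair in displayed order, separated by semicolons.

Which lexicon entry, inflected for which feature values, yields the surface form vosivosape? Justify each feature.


underlying: vo-sivosa-pe-u
ASPECT=so - signalled by the affix -u
RANK=fe - signalled by the affix -pe
VEL=ne - signalled by the affix vo-
check: vosivosapeu -> vosivosape -> vosivosape
lemma: sivosa; ASPECT=so; RANK=fe; VEL=ne


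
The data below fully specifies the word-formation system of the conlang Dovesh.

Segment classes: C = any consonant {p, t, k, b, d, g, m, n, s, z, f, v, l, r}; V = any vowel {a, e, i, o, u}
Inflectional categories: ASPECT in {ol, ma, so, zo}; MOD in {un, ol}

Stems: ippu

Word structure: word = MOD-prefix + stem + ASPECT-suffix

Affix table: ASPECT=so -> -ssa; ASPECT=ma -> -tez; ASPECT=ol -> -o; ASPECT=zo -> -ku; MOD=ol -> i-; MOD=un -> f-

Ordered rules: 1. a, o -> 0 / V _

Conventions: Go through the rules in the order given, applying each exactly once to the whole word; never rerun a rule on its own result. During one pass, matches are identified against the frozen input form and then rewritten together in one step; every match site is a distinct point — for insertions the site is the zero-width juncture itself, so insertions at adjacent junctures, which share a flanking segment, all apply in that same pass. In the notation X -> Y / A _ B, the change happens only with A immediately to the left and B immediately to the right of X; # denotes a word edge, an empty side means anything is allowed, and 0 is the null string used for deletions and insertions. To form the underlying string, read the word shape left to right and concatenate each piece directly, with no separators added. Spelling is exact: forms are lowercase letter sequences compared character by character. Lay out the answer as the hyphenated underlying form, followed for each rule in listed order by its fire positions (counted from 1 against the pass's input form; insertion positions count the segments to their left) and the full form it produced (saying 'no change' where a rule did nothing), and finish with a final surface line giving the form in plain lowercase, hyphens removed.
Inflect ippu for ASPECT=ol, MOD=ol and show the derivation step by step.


underlying: i-ippu-o
1. a, o -> 0 / V _: fires at position(s) 6: iippu
surface: iippu


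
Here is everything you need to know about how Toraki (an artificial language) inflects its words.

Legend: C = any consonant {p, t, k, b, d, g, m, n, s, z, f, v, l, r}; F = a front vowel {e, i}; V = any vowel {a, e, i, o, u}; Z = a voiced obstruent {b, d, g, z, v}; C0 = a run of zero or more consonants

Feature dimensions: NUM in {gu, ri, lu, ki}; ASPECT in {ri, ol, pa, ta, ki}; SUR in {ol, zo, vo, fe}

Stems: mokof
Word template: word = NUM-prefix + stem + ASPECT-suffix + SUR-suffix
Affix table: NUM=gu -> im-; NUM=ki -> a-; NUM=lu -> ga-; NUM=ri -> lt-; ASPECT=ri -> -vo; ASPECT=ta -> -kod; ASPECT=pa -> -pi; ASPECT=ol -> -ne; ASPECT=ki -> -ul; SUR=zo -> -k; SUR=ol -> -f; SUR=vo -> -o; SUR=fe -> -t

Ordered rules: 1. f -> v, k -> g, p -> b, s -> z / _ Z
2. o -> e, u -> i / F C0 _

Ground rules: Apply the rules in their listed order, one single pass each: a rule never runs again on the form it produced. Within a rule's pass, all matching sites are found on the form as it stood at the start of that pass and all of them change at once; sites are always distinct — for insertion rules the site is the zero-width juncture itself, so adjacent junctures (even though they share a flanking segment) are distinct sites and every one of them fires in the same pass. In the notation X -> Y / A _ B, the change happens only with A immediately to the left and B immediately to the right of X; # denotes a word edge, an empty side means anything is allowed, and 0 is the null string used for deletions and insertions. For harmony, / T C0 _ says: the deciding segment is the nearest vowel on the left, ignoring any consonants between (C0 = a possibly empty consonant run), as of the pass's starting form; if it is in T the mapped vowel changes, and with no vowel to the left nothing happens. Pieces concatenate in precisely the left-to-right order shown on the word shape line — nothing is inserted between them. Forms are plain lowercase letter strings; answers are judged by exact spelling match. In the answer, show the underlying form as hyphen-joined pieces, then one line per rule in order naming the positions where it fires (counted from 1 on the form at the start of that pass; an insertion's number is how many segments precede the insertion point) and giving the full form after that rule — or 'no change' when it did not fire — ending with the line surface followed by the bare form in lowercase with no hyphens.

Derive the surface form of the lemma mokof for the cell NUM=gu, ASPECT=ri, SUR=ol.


underlying: im-mokof-vo-f
1. f -> v, k -> g, p -> b, s -> z / _ Z: fires at position(s) 7: immokovvof
2. o -> e, u -> i / F C0 _: fires at position(s) 4: immekovvof
surface: immekovvof


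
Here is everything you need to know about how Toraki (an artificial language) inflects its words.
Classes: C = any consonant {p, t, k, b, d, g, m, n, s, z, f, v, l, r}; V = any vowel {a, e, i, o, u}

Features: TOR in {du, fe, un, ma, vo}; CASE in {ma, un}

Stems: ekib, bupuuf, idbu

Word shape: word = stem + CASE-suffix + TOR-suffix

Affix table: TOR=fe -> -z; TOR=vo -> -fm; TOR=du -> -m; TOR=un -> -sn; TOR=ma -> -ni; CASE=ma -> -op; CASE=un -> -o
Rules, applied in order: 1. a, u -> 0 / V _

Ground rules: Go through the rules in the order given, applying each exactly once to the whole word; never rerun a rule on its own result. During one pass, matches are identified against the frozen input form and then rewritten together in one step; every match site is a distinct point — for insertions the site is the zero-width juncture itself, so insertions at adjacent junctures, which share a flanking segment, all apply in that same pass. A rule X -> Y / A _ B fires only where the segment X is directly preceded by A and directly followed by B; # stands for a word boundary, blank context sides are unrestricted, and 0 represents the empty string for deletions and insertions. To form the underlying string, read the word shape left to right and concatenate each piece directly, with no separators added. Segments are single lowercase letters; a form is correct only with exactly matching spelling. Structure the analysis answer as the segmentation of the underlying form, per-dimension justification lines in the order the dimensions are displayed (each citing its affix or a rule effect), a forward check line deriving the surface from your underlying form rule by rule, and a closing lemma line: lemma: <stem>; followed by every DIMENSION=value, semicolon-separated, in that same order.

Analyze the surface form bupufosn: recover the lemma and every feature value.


underlying: bupuuf-o-sn
TOR=un - signalled by the affix -sn
CASE=un - signalled by the affix -o
check: bupuufosn -> bupufosn
lemma: bupuuf; TOR=un; CASE=un


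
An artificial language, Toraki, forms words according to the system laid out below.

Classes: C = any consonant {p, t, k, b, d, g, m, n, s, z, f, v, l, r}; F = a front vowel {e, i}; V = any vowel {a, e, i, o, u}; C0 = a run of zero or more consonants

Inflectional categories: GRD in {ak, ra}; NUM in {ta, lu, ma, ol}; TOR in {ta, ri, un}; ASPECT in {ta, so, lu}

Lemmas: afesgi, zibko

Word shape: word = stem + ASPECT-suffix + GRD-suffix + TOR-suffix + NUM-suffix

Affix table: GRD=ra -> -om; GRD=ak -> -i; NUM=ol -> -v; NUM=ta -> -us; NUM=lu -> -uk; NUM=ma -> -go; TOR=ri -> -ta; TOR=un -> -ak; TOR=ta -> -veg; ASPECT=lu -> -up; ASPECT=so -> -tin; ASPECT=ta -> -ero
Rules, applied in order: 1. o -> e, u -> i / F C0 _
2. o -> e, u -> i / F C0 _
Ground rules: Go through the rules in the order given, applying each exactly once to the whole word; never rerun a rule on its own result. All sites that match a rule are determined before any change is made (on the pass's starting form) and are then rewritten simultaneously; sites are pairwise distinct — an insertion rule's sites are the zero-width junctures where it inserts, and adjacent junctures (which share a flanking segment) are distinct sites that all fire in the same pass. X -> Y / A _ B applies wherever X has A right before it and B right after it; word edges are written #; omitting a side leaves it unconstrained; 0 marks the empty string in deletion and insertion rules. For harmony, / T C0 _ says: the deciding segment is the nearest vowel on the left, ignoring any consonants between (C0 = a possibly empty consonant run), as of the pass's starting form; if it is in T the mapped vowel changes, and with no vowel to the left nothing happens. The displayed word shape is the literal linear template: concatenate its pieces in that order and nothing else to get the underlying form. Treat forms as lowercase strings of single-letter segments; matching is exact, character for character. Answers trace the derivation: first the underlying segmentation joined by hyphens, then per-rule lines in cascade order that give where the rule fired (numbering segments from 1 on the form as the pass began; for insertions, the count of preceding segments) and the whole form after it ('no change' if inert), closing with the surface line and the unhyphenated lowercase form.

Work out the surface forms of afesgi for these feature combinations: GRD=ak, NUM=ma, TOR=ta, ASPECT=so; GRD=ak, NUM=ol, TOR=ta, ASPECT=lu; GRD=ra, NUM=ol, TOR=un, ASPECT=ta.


cell GRD=ak, NUM=ma, TOR=ta, ASPECT=so:
underlying: afesgi-tin-i-veg-go
1. o -> e, u -> i / F C0 _: fires at position(s) 15: afesgitinivegge
2. o -> e, u -> i / F C0 _: no change
surface: afesgitinivegge

cell GRD=ak, NUM=ol, TOR=ta, ASPECT=lu:
underlying: afesgi-up-i-veg-v
1. o -> e, u -> i / F C0 _: fires at position(s) 7: afesgiipivegv
2. o -> e, u -> i / F C0 _: no change
surface: afesgiipivegv

cell GRD=ra, NUM=ol, TOR=un, ASPECT=ta:
underlying: afesgi-ero-om-ak-v
1. o -> e, u -> i / F C0 _: fires at position(s) 9: afesgiereomakv
2. o -> e, u -> i / F C0 _: fires at position(s) 10: afesgiereemakv
surface: afesgiereemakv


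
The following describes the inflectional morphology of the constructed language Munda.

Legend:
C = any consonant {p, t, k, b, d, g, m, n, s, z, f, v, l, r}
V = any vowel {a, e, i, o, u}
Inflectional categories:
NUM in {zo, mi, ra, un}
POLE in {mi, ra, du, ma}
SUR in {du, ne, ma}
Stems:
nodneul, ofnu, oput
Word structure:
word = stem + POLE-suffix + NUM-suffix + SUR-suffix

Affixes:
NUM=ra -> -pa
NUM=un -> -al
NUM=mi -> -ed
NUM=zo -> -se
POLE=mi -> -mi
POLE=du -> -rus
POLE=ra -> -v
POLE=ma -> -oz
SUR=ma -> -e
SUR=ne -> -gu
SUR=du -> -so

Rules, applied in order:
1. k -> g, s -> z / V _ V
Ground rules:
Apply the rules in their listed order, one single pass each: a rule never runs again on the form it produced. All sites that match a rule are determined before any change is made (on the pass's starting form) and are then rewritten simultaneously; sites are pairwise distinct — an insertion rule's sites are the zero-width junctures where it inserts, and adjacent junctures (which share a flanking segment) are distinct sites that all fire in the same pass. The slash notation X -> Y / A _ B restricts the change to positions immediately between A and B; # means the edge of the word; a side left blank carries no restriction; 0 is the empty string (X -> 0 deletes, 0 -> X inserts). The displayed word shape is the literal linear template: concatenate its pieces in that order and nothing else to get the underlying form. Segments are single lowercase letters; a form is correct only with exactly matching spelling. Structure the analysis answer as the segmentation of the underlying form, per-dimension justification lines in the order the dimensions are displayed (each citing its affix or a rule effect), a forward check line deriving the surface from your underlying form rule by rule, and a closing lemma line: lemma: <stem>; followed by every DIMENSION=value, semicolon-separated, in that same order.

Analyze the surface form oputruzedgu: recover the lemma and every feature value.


underlying: oput-rus-ed-gu
NUM=mi - signalled by the affix -ed
POLE=du - signalled by the affix -rus
SUR=ne - signalled by the affix -gu
check: oputrusedgu -> oputruzedgu
lemma: oput; NUM=mi; POLE=du; SUR=ne


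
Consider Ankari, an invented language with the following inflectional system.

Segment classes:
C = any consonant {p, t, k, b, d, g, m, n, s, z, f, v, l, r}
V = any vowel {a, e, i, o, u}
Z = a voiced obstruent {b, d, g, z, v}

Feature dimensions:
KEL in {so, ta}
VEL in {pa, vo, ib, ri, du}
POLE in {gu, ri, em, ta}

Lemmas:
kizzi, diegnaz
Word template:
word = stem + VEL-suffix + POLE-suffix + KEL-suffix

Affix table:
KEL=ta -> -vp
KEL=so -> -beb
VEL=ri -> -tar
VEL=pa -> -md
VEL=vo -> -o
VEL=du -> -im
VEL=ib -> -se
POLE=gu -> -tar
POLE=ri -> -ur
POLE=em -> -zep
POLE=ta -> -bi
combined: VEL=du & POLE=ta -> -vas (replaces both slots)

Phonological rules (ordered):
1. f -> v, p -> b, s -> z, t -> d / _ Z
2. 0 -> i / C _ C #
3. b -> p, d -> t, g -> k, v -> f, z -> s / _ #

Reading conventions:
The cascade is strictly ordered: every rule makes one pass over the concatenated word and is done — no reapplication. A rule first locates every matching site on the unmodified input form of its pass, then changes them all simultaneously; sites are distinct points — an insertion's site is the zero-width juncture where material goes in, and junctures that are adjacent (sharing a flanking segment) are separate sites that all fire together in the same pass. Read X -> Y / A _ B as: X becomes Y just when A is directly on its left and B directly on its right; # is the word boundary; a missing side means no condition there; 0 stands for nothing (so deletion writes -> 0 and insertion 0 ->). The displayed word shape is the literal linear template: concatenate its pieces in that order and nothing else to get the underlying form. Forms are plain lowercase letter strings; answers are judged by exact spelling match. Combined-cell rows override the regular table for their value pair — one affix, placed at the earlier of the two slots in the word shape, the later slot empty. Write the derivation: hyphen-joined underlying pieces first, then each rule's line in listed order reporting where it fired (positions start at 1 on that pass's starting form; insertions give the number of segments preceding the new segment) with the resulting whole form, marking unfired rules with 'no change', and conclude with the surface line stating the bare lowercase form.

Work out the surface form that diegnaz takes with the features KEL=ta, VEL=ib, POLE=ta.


underlying: diegnaz-se-bi-vp
1. f -> v, p -> b, s -> z, t -> d / _ Z: no change
2. 0 -> i / C _ C #: inserts after position(s) 12: diegnazsebivip
3. b -> p, d -> t, g -> k, v -> f, z -> s / _ #: no change
surface: diegnazsebivip


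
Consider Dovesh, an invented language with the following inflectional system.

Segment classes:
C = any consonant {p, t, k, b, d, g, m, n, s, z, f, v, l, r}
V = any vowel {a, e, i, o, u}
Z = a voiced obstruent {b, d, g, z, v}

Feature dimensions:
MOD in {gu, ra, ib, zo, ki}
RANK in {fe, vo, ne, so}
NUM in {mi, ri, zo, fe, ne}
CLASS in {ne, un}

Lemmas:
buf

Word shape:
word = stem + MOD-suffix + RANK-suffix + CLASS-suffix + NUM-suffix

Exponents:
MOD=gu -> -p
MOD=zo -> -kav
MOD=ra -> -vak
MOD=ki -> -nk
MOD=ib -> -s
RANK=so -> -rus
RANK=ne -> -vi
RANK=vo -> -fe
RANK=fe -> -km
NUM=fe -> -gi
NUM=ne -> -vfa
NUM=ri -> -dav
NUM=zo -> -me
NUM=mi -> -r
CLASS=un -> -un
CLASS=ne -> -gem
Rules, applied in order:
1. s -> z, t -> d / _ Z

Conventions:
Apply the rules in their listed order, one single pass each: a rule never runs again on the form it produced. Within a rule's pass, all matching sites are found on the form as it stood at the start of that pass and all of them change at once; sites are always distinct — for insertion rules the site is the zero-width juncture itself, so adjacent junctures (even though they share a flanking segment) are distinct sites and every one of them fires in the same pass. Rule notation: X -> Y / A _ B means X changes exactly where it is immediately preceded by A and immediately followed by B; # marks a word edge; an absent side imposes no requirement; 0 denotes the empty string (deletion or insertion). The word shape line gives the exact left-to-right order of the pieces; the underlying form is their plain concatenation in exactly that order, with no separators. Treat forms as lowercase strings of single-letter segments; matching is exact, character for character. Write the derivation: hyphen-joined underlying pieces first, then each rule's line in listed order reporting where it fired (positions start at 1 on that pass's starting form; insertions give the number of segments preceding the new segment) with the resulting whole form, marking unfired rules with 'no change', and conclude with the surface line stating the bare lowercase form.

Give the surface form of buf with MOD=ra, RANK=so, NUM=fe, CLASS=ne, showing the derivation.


underlying: buf-vak-rus-gem-gi
1. s -> z, t -> d / _ Z: fires at position(s) 9: bufvakruzgemgi
surface: bufvakruzgemgi


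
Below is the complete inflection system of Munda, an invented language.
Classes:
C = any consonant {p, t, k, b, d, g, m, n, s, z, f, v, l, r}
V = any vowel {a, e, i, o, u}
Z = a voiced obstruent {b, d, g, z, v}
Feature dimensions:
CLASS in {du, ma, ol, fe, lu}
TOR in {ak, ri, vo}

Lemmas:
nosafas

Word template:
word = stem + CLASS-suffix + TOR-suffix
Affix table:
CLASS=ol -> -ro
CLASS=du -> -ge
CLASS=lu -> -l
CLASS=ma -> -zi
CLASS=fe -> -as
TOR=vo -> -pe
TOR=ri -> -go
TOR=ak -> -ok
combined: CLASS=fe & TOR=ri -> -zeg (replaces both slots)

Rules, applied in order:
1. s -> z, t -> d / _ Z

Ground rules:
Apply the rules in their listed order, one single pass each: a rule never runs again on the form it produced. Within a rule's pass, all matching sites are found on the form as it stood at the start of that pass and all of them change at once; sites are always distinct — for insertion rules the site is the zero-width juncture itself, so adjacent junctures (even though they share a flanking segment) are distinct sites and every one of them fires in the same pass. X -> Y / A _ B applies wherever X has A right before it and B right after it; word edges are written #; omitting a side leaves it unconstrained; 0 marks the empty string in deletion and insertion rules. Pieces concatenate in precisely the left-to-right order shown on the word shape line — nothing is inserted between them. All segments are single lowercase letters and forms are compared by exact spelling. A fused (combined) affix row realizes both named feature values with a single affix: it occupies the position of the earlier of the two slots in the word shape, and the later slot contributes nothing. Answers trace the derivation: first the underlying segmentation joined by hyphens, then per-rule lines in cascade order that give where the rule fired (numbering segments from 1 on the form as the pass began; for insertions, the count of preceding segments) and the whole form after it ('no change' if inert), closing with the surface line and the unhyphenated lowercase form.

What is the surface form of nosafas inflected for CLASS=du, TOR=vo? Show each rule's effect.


underlying: nosafas-ge-pe
1. s -> z, t -> d / _ Z: fires at position(s) 7: nosafazgepe
surface: nosafazgepe


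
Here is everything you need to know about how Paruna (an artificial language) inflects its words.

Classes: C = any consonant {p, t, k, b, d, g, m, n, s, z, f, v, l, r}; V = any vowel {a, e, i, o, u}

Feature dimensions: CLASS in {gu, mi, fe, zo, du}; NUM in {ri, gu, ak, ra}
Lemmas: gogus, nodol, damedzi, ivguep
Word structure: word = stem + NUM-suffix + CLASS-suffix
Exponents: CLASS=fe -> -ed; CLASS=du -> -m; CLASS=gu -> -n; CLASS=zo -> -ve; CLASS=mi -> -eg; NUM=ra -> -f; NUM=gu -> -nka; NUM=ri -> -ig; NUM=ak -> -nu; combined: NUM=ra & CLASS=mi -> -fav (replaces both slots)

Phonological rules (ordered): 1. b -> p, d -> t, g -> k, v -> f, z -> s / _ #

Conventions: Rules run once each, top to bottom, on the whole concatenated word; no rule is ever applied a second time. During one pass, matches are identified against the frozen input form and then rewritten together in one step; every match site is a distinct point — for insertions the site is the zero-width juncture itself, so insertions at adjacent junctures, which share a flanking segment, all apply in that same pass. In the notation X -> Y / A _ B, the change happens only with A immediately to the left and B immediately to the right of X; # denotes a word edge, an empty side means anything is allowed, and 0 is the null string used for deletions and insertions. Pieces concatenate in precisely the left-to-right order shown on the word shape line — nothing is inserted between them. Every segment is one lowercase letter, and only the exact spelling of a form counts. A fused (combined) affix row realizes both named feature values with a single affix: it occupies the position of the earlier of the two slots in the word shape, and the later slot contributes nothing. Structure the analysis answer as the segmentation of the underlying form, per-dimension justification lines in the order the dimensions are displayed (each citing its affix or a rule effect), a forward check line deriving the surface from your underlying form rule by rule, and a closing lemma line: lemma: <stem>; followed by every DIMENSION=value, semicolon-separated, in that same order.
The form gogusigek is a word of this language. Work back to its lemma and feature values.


underlying: gogus-ig-eg
CLASS=mi - signalled by the affix -eg
NUM=ri - signalled by the affix -ig
check: gogusigeg -> gogusigek
lemma: gogus; CLASS=mi; NUM=ri


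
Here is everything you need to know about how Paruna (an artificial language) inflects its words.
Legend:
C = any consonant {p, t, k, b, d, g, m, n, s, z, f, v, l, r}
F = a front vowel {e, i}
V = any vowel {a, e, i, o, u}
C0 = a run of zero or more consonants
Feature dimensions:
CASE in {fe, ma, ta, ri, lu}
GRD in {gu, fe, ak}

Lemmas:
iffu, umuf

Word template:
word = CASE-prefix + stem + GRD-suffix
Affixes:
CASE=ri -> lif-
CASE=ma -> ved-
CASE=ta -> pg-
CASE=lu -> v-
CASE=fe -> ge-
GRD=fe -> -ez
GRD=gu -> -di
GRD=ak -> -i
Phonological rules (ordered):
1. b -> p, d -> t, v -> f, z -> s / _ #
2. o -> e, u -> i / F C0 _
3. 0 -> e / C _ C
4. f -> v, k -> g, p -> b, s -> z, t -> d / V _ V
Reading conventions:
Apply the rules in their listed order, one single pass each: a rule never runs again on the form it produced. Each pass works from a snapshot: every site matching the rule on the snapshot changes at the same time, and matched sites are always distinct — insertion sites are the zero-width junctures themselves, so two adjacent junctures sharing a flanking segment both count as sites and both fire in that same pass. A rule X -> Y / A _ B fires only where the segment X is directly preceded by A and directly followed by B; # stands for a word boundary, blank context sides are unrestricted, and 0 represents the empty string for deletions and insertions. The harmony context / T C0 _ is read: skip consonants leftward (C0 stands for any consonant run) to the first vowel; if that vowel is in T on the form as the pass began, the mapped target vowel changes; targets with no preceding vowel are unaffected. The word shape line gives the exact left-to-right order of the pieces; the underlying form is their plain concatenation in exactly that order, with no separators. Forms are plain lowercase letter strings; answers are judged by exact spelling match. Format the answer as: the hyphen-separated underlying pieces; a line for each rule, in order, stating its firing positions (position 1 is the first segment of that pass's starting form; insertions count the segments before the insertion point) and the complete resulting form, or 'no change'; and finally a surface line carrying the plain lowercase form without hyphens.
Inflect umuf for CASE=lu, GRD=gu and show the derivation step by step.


underlying: v-umuf-di
1. b -> p, d -> t, v -> f, z -> s / _ #: no change
2. o -> e, u -> i / F C0 _: no change
3. 0 -> e / C _ C: inserts after position(s) 5: vumufedi
4. f -> v, k -> g, p -> b, s -> z, t -> d / V _ V: fires at position(s) 5: vumuvedi
surface: vumuvedi


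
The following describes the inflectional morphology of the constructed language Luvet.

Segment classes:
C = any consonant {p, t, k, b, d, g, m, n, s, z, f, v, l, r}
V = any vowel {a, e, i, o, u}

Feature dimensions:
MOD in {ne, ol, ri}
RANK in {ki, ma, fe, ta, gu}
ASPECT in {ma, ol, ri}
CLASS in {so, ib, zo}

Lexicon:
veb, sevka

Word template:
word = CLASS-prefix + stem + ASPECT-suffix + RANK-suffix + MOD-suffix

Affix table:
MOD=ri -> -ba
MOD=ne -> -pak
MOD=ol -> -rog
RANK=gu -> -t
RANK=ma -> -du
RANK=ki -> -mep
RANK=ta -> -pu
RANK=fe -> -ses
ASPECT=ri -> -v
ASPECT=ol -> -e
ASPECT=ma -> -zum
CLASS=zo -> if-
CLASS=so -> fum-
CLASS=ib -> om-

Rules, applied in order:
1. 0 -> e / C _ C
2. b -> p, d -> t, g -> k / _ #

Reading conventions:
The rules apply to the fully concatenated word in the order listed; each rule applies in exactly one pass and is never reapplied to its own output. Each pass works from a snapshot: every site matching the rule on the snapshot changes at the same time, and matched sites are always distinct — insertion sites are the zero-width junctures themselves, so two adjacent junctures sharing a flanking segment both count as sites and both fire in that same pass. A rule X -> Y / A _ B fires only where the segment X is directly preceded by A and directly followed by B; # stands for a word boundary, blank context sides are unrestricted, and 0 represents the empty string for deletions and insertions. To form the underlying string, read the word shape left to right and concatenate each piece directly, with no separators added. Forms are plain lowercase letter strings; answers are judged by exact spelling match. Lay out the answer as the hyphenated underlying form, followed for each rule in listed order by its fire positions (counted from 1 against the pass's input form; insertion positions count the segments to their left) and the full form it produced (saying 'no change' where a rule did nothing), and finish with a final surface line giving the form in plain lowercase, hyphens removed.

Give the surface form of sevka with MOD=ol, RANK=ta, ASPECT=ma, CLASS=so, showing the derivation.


underlying: fum-sevka-zum-pu-rog
1. 0 -> e / C _ C: inserts after position(s) 3, 6, 11: fumesevekazumepurog
2. b -> p, d -> t, g -> k / _ #: fires at position(s) 19: fumesevekazumepurok
surface: fumesevekazumepurok


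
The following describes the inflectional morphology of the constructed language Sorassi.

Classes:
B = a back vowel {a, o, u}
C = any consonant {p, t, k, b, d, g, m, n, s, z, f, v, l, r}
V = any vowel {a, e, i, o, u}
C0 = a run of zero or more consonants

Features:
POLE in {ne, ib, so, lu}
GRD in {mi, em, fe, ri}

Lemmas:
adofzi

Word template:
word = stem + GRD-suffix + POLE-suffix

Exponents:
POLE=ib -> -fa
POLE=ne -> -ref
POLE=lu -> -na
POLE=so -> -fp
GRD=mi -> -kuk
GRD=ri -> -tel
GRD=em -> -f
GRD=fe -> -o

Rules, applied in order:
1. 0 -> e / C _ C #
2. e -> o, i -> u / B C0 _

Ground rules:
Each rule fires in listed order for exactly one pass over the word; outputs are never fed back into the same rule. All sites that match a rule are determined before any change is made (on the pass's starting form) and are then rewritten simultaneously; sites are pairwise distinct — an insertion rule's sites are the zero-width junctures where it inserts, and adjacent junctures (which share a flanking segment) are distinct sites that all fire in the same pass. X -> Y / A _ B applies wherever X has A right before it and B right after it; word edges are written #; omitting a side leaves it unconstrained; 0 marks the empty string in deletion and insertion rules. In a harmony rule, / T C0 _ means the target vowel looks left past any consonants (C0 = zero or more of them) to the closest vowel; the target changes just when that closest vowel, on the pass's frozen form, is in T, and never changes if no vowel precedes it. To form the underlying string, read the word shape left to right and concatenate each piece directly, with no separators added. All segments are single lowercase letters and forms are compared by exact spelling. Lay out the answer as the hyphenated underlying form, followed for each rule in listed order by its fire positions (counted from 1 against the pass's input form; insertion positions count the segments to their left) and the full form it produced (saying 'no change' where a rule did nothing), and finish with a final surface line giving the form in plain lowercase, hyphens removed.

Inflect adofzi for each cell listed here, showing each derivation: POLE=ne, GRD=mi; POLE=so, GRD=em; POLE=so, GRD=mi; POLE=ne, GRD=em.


cell POLE=ne, GRD=mi:
underlying: adofzi-kuk-ref
1. 0 -> e / C _ C #: no change
2. e -> o, i -> u / B C0 _: fires at position(s) 6, 11: adofzukukrof
surface: adofzukukrof

cell POLE=so, GRD=em:
underlying: adofzi-f-fp
1. 0 -> e / C _ C #: inserts after position(s) 8: adofziffep
2. e -> o, i -> u / B C0 _: fires at position(s) 6: adofzuffep
surface: adofzuffep

cell POLE=so, GRD=mi:
underlying: adofzi-kuk-fp
1. 0 -> e / C _ C #: inserts after position(s) 10: adofzikukfep
2. e -> o, i -> u / B C0 _: fires at position(s) 6, 11: adofzukukfop
surface: adofzukukfop

cell POLE=ne, GRD=em:
underlying: adofzi-f-ref
1. 0 -> e / C _ C #: no change
2. e -> o, i -> u / B C0 _: fires at position(s) 6: adofzufref
surface: adofzufref


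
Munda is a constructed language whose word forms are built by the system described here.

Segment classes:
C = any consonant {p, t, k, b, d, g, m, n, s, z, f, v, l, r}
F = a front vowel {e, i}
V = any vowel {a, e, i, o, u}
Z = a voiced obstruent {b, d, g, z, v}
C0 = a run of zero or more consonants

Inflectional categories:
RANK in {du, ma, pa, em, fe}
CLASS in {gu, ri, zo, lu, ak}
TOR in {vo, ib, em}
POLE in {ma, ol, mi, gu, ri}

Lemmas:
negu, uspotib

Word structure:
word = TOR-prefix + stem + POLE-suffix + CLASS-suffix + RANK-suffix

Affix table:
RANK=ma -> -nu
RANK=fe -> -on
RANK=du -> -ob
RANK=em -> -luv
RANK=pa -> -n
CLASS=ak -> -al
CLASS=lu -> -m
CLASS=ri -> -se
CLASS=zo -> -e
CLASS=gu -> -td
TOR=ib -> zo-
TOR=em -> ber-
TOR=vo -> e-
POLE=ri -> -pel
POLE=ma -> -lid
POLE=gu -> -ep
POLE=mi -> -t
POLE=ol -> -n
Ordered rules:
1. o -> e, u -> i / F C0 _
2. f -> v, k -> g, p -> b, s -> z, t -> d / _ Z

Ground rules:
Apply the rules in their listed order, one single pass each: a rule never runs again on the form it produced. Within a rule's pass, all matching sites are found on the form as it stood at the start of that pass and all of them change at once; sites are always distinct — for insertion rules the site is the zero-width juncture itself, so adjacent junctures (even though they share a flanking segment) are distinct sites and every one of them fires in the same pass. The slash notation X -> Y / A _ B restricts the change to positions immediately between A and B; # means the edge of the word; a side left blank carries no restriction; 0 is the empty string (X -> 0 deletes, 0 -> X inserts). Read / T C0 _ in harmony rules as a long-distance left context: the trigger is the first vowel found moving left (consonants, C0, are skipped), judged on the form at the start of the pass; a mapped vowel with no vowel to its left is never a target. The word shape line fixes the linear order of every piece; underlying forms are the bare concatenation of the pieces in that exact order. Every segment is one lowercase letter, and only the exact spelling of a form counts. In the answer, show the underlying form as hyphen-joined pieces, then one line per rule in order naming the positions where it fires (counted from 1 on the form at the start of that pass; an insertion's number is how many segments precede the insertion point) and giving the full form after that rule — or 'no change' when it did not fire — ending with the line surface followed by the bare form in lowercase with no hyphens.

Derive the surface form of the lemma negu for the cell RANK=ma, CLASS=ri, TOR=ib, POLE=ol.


underlying: zo-negu-n-se-nu
1. o -> e, u -> i / F C0 _: fires at position(s) 6, 11: zoneginseni
2. f -> v, k -> g, p -> b, s -> z, t -> d / _ Z: no change
surface: zoneginseni


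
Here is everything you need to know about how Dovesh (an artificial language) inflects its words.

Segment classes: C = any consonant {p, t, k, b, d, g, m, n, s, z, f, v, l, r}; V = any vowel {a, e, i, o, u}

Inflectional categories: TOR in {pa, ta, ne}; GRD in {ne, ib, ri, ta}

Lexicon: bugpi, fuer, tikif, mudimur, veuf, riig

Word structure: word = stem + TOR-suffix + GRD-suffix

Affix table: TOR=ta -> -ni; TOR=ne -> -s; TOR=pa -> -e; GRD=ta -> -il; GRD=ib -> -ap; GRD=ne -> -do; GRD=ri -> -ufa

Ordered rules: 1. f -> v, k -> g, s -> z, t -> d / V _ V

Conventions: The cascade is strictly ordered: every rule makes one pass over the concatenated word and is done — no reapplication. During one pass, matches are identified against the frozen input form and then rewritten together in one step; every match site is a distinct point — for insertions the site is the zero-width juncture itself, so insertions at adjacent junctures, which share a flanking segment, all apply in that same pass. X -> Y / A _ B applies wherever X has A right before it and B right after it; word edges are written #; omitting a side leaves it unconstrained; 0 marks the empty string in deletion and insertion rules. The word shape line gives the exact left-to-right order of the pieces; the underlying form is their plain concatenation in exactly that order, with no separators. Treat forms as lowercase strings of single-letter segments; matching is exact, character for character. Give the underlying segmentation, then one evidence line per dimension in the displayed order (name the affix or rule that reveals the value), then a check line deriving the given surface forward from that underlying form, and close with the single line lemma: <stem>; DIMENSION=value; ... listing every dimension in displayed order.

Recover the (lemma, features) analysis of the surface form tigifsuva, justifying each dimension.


underlying: tikif-s-ufa
TOR=ne - signalled by the affix -s
GRD=ri - signalled by the affix -ufa
check: tikifsufa -> tigifsuva
lemma: tikif; TOR=ne; GRD=ri


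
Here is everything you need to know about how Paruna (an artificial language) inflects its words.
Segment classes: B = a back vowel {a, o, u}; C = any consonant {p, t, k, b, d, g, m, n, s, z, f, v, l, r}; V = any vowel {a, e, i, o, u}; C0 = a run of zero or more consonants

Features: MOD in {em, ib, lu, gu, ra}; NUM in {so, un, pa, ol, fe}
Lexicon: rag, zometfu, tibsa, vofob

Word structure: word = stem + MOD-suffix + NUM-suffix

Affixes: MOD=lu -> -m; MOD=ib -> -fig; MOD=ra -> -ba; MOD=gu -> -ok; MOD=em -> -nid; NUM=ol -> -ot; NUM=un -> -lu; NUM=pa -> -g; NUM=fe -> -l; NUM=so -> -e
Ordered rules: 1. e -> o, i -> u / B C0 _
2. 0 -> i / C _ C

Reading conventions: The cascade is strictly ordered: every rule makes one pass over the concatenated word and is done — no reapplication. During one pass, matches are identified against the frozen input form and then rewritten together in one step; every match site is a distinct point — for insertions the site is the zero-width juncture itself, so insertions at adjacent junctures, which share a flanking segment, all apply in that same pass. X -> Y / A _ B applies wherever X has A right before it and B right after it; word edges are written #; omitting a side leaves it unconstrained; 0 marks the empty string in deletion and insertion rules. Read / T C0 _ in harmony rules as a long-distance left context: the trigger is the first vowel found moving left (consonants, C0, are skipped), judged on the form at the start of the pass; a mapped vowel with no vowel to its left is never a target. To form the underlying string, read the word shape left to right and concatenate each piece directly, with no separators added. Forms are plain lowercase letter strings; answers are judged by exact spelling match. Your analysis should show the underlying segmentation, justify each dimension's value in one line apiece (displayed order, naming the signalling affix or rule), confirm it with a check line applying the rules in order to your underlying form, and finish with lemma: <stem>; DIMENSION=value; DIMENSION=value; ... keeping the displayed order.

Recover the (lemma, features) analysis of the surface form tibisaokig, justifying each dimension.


underlying: tibsa-ok-g
MOD=gu - signalled by the affix -ok
NUM=pa - signalled by the affix -g
check: tibsaokg -> tibsaokg -> tibisaokig
lemma: tibsa; MOD=gu; NUM=pa
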